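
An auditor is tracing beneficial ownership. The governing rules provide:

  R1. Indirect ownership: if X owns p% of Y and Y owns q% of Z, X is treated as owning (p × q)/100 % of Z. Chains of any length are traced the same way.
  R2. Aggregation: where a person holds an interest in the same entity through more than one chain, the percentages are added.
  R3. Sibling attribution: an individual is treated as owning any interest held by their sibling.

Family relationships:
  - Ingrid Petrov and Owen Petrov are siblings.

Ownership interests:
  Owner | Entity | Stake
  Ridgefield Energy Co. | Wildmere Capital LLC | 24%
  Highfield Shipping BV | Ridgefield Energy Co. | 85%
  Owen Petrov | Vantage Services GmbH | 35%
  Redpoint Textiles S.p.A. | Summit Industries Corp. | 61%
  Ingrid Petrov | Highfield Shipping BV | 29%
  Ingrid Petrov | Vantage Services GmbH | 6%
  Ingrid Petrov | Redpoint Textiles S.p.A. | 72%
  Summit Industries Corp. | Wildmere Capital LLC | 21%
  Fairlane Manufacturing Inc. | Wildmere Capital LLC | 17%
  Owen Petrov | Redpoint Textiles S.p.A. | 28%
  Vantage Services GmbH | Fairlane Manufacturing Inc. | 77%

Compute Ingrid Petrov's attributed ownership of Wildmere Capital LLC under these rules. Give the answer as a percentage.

24.0929%

By sibling attribution (R3), Ingrid Petrov is treated as also owning Owen Petrov's interest in Redpoint Textiles S.p.A, giving 72% + 28% = 100%.
By sibling attribution (R3), Ingrid Petrov is treated as also owning Owen Petrov's interest in Vantage Services GmbH, giving 6% + 35% = 41%.
Chain via Highfield Shipping BV → Ridgefield Energy Co. (R1): 29% × 85% × 24% = 5.916% of Wildmere Capital LLC.
Chain via Redpoint Textiles S.p.A. → Summit Industries Corp. (R1): 100% × 61% × 21% = 12.81% of Wildmere Capital LLC.
Chain via Vantage Services GmbH → Fairlane Manufacturing Inc. (R1): 41% × 77% × 17% = 5.3669% of Wildmere Capital LLC.
Aggregating (R2): 5.916% + 12.81% + 5.3669% = 24.0929%.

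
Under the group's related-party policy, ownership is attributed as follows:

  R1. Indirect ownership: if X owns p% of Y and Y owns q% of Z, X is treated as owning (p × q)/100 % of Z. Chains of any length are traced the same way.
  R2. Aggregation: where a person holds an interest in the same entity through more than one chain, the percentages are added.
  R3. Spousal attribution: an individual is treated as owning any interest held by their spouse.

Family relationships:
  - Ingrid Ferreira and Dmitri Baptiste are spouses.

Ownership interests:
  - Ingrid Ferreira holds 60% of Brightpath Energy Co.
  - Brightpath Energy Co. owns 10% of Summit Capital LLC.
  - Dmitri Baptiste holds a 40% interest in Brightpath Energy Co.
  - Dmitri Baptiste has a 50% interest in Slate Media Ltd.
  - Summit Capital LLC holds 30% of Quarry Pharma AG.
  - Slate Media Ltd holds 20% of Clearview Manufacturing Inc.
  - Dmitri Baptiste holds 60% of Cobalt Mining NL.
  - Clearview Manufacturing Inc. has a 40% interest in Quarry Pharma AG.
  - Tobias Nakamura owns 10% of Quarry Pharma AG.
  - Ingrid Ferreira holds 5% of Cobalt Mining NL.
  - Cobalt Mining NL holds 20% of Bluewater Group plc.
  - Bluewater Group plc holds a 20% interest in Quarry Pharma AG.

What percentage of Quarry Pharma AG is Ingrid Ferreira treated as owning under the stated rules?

By spousal attribution (R3), Ingrid Ferreira is treated as also owning Dmitri Baptiste's interest in Brightpath Energy Co, giving 60% + 40% = 100%.
By spousal attribution (R3), Ingrid Ferreira is treated as also owning Dmitri Baptiste's interest in Cobalt Mining NL, giving 5% + 60% = 65%.
By spousal attribution (R3), Ingrid Ferreira is treated as owning Dmitri Baptiste's 50% interest in Slate Media Ltd.
Chain via Brightpath Energy Co. → Summit Capital LLC (R1): 100% × 10% × 30% = 3% of Quarry Pharma AG.
Chain via Cobalt Mining NL → Bluewater Group plc (R1): 65% × 20% × 20% = 2.6% of Quarry Pharma AG.
Chain via Slate Media Ltd → Clearview Manufacturing Inc. (R1): 50% × 20% × 40% = 4% of Quarry Pharma AG.
Aggregating (R2): 3% + 2.6% + 4% = 9.6%.

9.6%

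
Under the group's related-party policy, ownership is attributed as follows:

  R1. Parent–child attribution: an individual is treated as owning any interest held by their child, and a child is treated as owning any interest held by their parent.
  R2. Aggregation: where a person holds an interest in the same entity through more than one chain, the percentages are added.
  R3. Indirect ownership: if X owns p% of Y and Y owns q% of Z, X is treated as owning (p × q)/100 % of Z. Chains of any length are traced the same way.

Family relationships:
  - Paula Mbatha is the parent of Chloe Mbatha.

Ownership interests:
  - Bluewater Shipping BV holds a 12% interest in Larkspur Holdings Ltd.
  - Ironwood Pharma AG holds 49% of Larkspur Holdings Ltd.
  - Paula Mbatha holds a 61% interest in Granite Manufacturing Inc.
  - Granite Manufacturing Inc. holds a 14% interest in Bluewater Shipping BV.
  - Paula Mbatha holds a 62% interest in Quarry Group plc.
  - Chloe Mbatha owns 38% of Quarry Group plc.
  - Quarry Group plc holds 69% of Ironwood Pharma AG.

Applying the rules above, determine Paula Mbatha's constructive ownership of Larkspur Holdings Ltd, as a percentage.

34.8348%

By parent–child attribution (R1), Paula Mbatha is treated as also owning Chloe Mbatha's interest in Quarry Group plc, giving 62% + 38% = 100%.
Chain via Quarry Group plc → Ironwood Pharma AG (R3): 100% × 69% × 49% = 33.81% of Larkspur Holdings Ltd.
Chain via Granite Manufacturing Inc. → Bluewater Shipping BV (R3): 61% × 14% × 12% = 1.0248% of Larkspur Holdings Ltd.
Aggregating (R2): 33.81% + 1.0248% = 34.8348%.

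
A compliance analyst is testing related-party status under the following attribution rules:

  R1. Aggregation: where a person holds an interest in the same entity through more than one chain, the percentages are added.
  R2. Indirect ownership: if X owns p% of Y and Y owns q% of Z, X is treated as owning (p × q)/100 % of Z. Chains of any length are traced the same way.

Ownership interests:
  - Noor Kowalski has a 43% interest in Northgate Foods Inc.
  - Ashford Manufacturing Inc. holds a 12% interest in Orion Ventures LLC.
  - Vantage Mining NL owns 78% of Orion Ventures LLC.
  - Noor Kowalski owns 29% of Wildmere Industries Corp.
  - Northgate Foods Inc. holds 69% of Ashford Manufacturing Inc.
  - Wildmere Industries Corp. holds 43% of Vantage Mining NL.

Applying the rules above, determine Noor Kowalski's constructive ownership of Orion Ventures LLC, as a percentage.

Chain via Northgate Foods Inc. → Ashford Manufacturing Inc. (R2): 43% × 69% × 12% = 3.5604% of Orion Ventures LLC.
Chain via Wildmere Industries Corp. → Vantage Mining NL (R2): 29% × 43% × 78% = 9.7266% of Orion Ventures LLC.
Aggregating (R1): 3.5604% + 9.7266% = 13.287%.

13.287%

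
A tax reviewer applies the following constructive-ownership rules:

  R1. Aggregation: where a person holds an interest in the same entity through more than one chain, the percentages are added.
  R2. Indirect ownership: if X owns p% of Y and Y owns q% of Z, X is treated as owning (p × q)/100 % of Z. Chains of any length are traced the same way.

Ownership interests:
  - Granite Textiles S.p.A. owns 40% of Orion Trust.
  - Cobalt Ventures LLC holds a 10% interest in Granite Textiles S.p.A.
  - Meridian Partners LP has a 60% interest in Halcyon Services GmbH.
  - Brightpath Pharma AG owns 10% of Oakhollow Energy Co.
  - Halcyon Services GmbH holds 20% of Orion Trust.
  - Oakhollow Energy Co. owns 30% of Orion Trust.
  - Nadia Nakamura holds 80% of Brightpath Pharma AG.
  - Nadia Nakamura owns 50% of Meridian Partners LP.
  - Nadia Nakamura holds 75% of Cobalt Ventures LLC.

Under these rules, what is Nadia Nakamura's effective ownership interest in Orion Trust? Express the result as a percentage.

11.4%

Chain via Cobalt Ventures LLC → Granite Textiles S.p.A. (R2): 75% × 10% × 40% = 3% of Orion Trust.
Chain via Meridian Partners LP → Halcyon Services GmbH (R2): 50% × 60% × 20% = 6% of Orion Trust.
Chain via Brightpath Pharma AG → Oakhollow Energy Co. (R2): 80% × 10% × 30% = 2.4% of Orion Trust.
Aggregating (R1): 3% + 6% + 2.4% = 11.4%.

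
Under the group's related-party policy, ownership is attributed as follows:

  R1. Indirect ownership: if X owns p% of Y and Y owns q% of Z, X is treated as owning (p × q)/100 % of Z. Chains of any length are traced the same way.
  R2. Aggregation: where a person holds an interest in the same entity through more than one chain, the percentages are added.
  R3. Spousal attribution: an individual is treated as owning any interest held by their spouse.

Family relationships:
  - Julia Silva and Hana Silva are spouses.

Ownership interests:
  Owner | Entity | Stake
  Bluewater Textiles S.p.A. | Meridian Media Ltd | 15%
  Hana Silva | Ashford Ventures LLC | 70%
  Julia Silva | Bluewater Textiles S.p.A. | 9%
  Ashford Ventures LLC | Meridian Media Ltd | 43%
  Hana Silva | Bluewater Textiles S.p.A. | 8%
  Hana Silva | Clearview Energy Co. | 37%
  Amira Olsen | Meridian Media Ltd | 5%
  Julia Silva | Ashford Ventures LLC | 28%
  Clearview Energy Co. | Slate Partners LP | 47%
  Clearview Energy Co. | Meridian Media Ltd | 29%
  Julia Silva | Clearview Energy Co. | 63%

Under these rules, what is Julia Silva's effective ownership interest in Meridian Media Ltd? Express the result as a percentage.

73.69%

By spousal attribution (R3), Julia Silva is treated as also owning Hana Silva's interest in Ashford Ventures LLC, giving 28% + 70% = 98%.
By spousal attribution (R3), Julia Silva is treated as also owning Hana Silva's interest in Clearview Energy Co, giving 63% + 37% = 100%.
By spousal attribution (R3), Julia Silva is treated as also owning Hana Silva's interest in Bluewater Textiles S.p.A, giving 9% + 8% = 17%.
Chain via Ashford Ventures LLC (R1): 98% × 43% = 42.14% of Meridian Media Ltd.
Chain via Clearview Energy Co. (R1): 100% × 29% = 29% of Meridian Media Ltd.
Chain via Bluewater Textiles S.p.A. (R1): 17% × 15% = 2.55% of Meridian Media Ltd.
Aggregating (R2): 42.14% + 29% + 2.55% = 73.69%.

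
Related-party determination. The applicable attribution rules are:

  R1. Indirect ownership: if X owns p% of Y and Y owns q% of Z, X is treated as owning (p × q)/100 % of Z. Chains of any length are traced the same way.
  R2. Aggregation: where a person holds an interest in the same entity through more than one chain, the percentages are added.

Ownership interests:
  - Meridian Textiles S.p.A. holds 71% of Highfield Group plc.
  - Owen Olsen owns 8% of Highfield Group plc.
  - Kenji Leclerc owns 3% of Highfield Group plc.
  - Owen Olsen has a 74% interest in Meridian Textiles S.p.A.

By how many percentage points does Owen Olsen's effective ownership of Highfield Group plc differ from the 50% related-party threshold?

10.54

Chain via Meridian Textiles S.p.A. (R1): 74% × 71% = 52.54% of Highfield Group plc.
Direct interest in Highfield Group plc: 8%.
Aggregating (R2): 52.54% + 8% = 60.54%.
60.54% exceeds the 50% threshold by 10.54 percentage points.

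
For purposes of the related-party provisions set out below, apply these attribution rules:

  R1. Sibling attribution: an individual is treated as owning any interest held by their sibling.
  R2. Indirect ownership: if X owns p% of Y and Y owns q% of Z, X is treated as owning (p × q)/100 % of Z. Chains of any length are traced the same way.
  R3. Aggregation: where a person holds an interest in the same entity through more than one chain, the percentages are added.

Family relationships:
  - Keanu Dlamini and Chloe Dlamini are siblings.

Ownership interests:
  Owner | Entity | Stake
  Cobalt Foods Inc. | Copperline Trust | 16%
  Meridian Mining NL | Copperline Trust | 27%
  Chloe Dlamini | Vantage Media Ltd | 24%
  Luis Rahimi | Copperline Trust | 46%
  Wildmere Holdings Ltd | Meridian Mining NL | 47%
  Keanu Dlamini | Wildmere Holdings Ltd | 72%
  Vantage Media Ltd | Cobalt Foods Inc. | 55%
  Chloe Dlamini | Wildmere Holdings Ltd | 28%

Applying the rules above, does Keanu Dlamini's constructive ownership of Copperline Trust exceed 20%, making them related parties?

No

By sibling attribution (R1), Keanu Dlamini is treated as also owning Chloe Dlamini's interest in Wildmere Holdings Ltd, giving 72% + 28% = 100%.
By sibling attribution (R1), Keanu Dlamini is treated as owning Chloe Dlamini's 24% interest in Vantage Media Ltd.
Chain via Wildmere Holdings Ltd → Meridian Mining NL (R2): 100% × 47% × 27% = 12.69% of Copperline Trust.
Chain via Vantage Media Ltd → Cobalt Foods Inc. (R2): 24% × 55% × 16% = 2.112% of Copperline Trust.
Aggregating (R3): 12.69% + 2.112% = 14.802%.
14.802% does not exceed the 20% threshold, so Keanu is not a related party to Copperline Trust.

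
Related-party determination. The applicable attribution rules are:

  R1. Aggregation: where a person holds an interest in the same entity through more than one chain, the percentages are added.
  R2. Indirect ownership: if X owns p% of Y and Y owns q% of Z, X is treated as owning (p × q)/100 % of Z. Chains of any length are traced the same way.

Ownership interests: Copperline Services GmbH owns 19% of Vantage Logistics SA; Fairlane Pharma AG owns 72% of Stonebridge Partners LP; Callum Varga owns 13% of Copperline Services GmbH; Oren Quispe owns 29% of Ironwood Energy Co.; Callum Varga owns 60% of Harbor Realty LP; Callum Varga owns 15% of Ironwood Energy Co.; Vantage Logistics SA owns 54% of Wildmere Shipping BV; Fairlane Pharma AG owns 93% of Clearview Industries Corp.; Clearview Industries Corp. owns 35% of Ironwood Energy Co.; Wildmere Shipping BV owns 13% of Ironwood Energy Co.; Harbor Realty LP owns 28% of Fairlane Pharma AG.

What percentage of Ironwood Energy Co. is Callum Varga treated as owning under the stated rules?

Chain via Harbor Realty LP → Fairlane Pharma AG → Clearview Industries Corp. (R2): 60% × 28% × 93% × 35% = 5.4684% of Ironwood Energy Co.
Chain via Copperline Services GmbH → Vantage Logistics SA → Wildmere Shipping BV (R2): 13% × 19% × 54% × 13% = 0.173394% of Ironwood Energy Co.
Direct interest in Ironwood Energy Co: 15%.
Aggregating (R1): 5.4684% + 0.173394% + 15% = 20.641794%.

20.641794%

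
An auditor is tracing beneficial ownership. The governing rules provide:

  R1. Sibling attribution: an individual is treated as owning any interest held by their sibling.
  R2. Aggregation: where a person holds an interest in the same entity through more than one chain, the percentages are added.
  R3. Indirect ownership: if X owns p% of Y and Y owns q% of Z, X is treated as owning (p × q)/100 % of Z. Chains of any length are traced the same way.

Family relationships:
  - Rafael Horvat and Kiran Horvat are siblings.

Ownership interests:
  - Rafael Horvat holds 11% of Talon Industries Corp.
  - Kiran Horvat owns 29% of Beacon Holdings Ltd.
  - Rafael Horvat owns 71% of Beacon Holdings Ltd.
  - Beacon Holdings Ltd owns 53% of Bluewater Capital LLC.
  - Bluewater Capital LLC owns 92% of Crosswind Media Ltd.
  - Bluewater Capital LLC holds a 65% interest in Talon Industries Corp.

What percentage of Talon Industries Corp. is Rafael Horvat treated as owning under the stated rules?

45.45%

By sibling attribution (R1), Rafael Horvat is treated as also owning Kiran Horvat's interest in Beacon Holdings Ltd, giving 71% + 29% = 100%.
Chain via Beacon Holdings Ltd → Bluewater Capital LLC (R3): 100% × 53% × 65% = 34.45% of Talon Industries Corp.
Direct interest in Talon Industries Corp: 11%.
Aggregating (R2): 34.45% + 11% = 45.45%.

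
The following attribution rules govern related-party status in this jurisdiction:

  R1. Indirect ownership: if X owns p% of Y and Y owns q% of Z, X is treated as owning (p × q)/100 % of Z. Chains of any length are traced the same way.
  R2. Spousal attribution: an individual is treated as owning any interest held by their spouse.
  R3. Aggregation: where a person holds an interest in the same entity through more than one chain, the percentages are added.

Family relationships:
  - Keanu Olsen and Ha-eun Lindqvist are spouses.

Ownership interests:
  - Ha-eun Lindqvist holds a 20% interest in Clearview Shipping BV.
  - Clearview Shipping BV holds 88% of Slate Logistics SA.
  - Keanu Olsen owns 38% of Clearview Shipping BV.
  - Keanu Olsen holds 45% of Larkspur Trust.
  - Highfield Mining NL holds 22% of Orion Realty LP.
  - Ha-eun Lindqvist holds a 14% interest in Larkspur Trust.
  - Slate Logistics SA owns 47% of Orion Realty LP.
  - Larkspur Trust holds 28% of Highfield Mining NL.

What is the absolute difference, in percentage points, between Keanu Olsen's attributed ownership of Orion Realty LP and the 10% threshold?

By spousal attribution (R2), Keanu Olsen is treated as also owning Ha-eun Lindqvist's interest in Clearview Shipping BV, giving 38% + 20% = 58%.
By spousal attribution (R2), Keanu Olsen is treated as also owning Ha-eun Lindqvist's interest in Larkspur Trust, giving 45% + 14% = 59%.
Chain via Clearview Shipping BV → Slate Logistics SA (R1): 58% × 88% × 47% = 23.9888% of Orion Realty LP.
Chain via Larkspur Trust → Highfield Mining NL (R1): 59% × 28% × 22% = 3.6344% of Orion Realty LP.
Aggregating (R3): 23.9888% + 3.6344% = 27.6232%.
27.6232% exceeds the 10% threshold by 17.6232 percentage points.

17.6232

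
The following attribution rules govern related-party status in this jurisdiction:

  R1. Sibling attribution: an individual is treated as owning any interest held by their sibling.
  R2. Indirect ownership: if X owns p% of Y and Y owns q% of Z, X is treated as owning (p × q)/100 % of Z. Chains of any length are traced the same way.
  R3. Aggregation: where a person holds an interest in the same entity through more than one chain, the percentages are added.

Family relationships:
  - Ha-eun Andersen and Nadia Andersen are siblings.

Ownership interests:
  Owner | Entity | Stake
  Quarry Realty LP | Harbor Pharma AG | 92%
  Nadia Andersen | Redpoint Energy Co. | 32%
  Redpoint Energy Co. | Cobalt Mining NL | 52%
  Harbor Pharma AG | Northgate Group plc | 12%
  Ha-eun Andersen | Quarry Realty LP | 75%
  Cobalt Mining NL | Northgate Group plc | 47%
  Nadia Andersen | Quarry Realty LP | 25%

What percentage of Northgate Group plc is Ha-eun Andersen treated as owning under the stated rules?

By sibling attribution (R1), Ha-eun Andersen is treated as also owning Nadia Andersen's interest in Quarry Realty LP, giving 75% + 25% = 100%.
By sibling attribution (R1), Ha-eun Andersen is treated as owning Nadia Andersen's 32% interest in Redpoint Energy Co.
Chain via Quarry Realty LP → Harbor Pharma AG (R2): 100% × 92% × 12% = 11.04% of Northgate Group plc.
Chain via Redpoint Energy Co. → Cobalt Mining NL (R2): 32% × 52% × 47% = 7.8208% of Northgate Group plc.
Aggregating (R3): 11.04% + 7.8208% = 18.8608%.

18.8608%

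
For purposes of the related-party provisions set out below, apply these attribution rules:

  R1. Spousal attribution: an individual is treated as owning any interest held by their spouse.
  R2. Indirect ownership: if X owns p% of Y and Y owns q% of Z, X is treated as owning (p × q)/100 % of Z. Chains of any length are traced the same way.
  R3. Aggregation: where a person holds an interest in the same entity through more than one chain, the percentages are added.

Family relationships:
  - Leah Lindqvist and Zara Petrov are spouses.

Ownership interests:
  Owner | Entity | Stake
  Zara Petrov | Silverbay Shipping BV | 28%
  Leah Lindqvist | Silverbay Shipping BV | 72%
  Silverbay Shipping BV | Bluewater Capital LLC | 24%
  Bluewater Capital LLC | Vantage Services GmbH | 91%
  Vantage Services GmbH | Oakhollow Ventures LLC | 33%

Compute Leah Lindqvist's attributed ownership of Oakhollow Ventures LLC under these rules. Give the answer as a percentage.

7.2072%

By spousal attribution (R1), Leah Lindqvist is treated as also owning Zara Petrov's interest in Silverbay Shipping BV, giving 72% + 28% = 100%.
Chain via Silverbay Shipping BV → Bluewater Capital LLC → Vantage Services GmbH (R2): 100% × 24% × 91% × 33% = 7.2072% of Oakhollow Ventures LLC.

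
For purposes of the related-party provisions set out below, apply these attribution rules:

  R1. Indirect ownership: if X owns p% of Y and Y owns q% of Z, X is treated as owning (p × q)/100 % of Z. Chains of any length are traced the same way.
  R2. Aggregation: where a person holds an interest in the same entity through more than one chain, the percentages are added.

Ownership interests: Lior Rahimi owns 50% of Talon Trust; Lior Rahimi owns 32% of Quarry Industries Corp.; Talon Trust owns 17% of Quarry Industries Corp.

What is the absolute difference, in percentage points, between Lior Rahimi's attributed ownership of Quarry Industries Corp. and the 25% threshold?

Chain via Talon Trust (R1): 50% × 17% = 8.5% of Quarry Industries Corp.
Direct interest in Quarry Industries Corp: 32%.
Aggregating (R2): 8.5% + 32% = 40.5%.
40.5% exceeds the 25% threshold by 15.5 percentage points.

15.5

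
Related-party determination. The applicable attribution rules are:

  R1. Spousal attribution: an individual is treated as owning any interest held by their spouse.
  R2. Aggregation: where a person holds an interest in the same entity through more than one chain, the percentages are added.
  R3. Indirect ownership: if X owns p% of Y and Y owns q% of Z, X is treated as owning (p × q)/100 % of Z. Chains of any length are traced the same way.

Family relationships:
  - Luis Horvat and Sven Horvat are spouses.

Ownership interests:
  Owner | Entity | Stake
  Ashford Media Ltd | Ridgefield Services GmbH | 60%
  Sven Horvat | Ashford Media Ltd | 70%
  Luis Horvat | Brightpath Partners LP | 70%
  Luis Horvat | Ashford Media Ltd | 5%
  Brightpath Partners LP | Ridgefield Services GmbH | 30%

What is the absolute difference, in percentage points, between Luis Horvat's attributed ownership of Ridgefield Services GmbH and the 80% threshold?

By spousal attribution (R1), Luis Horvat is treated as also owning Sven Horvat's interest in Ashford Media Ltd, giving 5% + 70% = 75%.
Chain via Brightpath Partners LP (R3): 70% × 30% = 21% of Ridgefield Services GmbH.
Chain via Ashford Media Ltd (R3): 75% × 60% = 45% of Ridgefield Services GmbH.
Aggregating (R2): 21% + 45% = 66%.
66% falls short of the 80% threshold by 14 percentage points.

14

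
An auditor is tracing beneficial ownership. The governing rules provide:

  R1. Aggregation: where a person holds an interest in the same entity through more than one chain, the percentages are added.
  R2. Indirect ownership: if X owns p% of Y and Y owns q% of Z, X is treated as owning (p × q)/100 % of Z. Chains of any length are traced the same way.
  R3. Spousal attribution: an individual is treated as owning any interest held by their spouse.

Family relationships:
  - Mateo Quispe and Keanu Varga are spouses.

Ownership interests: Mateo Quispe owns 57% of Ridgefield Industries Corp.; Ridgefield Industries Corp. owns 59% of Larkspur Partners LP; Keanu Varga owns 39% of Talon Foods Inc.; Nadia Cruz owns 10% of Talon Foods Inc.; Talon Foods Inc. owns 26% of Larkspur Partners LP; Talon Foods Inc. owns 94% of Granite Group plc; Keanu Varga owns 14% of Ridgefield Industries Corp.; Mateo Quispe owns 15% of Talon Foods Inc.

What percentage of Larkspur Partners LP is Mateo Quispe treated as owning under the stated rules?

By spousal attribution (R3), Mateo Quispe is treated as also owning Keanu Varga's interest in Ridgefield Industries Corp, giving 57% + 14% = 71%.
By spousal attribution (R3), Mateo Quispe is treated as also owning Keanu Varga's interest in Talon Foods Inc, giving 15% + 39% = 54%.
Chain via Ridgefield Industries Corp. (R2): 71% × 59% = 41.89% of Larkspur Partners LP.
Chain via Talon Foods Inc. (R2): 54% × 26% = 14.04% of Larkspur Partners LP.
Aggregating (R1): 41.89% + 14.04% = 55.93%.

55.93%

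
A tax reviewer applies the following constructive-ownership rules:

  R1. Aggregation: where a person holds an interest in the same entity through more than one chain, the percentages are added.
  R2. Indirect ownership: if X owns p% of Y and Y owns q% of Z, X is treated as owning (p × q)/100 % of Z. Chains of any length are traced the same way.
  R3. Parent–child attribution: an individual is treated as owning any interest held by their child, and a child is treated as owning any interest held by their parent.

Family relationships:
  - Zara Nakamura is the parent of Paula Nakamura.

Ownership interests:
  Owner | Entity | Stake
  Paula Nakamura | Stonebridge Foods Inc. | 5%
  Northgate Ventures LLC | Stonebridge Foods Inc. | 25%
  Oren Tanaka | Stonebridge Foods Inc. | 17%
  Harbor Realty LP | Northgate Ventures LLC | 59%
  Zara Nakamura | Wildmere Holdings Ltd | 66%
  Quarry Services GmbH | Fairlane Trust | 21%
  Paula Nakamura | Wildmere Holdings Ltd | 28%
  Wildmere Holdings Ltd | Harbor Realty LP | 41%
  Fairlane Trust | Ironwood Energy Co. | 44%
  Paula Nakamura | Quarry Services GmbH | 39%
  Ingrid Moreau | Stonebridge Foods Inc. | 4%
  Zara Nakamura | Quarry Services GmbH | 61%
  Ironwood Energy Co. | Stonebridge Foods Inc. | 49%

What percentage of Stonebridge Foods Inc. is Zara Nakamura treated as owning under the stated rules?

15.21225%

By parent–child attribution (R3), Zara Nakamura is treated as also owning Paula Nakamura's interest in Wildmere Holdings Ltd, giving 66% + 28% = 94%.
By parent–child attribution (R3), Zara Nakamura is treated as also owning Paula Nakamura's interest in Quarry Services GmbH, giving 61% + 39% = 100%.
By parent–child attribution (R3), Zara Nakamura is treated as owning Paula Nakamura's 5% interest in Stonebridge Foods Inc.
Chain via Wildmere Holdings Ltd → Harbor Realty LP → Northgate Ventures LLC (R2): 94% × 41% × 59% × 25% = 5.68465% of Stonebridge Foods Inc.
Chain via Quarry Services GmbH → Fairlane Trust → Ironwood Energy Co. (R2): 100% × 21% × 44% × 49% = 4.5276% of Stonebridge Foods Inc.
Direct interest in Stonebridge Foods Inc: 5%.
Aggregating (R1): 5.68465% + 4.5276% + 5% = 15.21225%.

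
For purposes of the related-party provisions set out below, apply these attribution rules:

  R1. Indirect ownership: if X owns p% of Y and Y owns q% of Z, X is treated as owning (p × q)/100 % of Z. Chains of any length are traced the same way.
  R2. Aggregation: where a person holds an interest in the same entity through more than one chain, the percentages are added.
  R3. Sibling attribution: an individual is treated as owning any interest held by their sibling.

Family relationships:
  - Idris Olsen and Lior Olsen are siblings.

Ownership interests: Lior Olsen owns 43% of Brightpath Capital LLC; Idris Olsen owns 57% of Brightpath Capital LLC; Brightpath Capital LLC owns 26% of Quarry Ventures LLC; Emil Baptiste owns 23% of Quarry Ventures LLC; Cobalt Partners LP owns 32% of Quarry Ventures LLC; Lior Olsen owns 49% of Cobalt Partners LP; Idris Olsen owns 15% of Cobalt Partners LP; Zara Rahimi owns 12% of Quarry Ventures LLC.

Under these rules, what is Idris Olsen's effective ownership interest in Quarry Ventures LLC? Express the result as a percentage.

46.48%

By sibling attribution (R3), Idris Olsen is treated as also owning Lior Olsen's interest in Cobalt Partners LP, giving 15% + 49% = 64%.
By sibling attribution (R3), Idris Olsen is treated as also owning Lior Olsen's interest in Brightpath Capital LLC, giving 57% + 43% = 100%.
Chain via Cobalt Partners LP (R1): 64% × 32% = 20.48% of Quarry Ventures LLC.
Chain via Brightpath Capital LLC (R1): 100% × 26% = 26% of Quarry Ventures LLC.
Aggregating (R2): 20.48% + 26% = 46.48%.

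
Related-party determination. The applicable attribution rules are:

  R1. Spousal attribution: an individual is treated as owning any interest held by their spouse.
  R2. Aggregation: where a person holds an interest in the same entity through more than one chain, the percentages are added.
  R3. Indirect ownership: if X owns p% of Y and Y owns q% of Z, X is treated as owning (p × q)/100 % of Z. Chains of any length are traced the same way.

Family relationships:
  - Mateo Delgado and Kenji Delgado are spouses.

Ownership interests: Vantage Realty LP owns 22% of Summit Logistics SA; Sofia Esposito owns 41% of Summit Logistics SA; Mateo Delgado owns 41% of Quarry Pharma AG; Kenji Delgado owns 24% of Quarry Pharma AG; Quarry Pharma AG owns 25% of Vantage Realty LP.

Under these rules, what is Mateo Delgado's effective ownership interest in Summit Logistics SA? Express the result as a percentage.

3.575%

By spousal attribution (R1), Mateo Delgado is treated as also owning Kenji Delgado's interest in Quarry Pharma AG, giving 41% + 24% = 65%.
Chain via Quarry Pharma AG → Vantage Realty LP (R3): 65% × 25% × 22% = 3.575% of Summit Logistics SA.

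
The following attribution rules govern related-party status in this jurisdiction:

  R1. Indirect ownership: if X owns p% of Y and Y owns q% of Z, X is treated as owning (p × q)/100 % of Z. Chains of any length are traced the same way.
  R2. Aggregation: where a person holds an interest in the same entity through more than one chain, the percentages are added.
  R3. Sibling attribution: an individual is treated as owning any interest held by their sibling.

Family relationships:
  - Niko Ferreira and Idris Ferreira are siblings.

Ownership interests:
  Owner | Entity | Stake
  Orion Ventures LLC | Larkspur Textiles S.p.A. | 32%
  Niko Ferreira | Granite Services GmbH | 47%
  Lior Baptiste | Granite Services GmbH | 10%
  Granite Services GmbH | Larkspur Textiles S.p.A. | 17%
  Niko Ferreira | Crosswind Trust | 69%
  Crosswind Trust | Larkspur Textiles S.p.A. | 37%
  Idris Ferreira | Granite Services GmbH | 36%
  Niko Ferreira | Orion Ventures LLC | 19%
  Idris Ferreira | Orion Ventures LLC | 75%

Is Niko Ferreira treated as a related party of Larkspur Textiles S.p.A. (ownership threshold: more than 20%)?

Yes

By sibling attribution (R3), Niko Ferreira is treated as also owning Idris Ferreira's interest in Granite Services GmbH, giving 47% + 36% = 83%.
By sibling attribution (R3), Niko Ferreira is treated as also owning Idris Ferreira's interest in Orion Ventures LLC, giving 19% + 75% = 94%.
Chain via Granite Services GmbH (R1): 83% × 17% = 14.11% of Larkspur Textiles S.p.A.
Chain via Crosswind Trust (R1): 69% × 37% = 25.53% of Larkspur Textiles S.p.A.
Chain via Orion Ventures LLC (R1): 94% × 32% = 30.08% of Larkspur Textiles S.p.A.
Aggregating (R2): 14.11% + 25.53% + 30.08% = 69.72%.
69.72% exceeds the 20% threshold, so Niko is a related party to Larkspur Textiles S.p.A.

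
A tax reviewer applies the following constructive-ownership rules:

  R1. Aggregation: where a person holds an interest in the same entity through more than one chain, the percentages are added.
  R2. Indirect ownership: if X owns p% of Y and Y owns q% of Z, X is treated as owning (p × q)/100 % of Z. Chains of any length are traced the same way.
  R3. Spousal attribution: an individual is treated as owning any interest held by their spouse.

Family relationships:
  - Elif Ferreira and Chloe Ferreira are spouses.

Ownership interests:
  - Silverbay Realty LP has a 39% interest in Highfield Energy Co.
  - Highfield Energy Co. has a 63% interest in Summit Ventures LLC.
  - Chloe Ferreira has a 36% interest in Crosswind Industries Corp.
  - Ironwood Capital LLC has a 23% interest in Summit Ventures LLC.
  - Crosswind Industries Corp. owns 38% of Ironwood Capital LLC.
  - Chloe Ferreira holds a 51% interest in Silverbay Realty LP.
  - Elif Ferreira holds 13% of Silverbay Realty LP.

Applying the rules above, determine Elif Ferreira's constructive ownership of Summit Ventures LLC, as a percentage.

18.8712%

By spousal attribution (R3), Elif Ferreira is treated as also owning Chloe Ferreira's interest in Silverbay Realty LP, giving 13% + 51% = 64%.
By spousal attribution (R3), Elif Ferreira is treated as owning Chloe Ferreira's 36% interest in Crosswind Industries Corp.
Chain via Silverbay Realty LP → Highfield Energy Co. (R2): 64% × 39% × 63% = 15.7248% of Summit Ventures LLC.
Chain via Crosswind Industries Corp. → Ironwood Capital LLC (R2): 36% × 38% × 23% = 3.1464% of Summit Ventures LLC.
Aggregating (R1): 15.7248% + 3.1464% = 18.8712%.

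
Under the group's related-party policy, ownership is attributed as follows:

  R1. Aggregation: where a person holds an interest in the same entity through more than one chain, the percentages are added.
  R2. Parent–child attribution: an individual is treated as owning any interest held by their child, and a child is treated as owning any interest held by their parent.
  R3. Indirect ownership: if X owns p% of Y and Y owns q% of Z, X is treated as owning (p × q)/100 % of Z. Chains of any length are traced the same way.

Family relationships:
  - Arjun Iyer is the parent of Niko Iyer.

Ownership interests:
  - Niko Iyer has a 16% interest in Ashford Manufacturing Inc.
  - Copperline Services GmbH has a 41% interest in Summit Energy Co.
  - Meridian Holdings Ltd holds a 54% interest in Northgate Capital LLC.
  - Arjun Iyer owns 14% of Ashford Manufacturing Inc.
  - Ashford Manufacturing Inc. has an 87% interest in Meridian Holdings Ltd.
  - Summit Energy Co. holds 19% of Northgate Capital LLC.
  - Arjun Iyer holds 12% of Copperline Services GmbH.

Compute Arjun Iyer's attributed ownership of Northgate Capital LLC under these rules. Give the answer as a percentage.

15.0288%

By parent–child attribution (R2), Arjun Iyer is treated as also owning Niko Iyer's interest in Ashford Manufacturing Inc, giving 14% + 16% = 30%.
Chain via Copperline Services GmbH → Summit Energy Co. (R3): 12% × 41% × 19% = 0.9348% of Northgate Capital LLC.
Chain via Ashford Manufacturing Inc. → Meridian Holdings Ltd (R3): 30% × 87% × 54% = 14.094% of Northgate Capital LLC.
Aggregating (R1): 0.9348% + 14.094% = 15.0288%.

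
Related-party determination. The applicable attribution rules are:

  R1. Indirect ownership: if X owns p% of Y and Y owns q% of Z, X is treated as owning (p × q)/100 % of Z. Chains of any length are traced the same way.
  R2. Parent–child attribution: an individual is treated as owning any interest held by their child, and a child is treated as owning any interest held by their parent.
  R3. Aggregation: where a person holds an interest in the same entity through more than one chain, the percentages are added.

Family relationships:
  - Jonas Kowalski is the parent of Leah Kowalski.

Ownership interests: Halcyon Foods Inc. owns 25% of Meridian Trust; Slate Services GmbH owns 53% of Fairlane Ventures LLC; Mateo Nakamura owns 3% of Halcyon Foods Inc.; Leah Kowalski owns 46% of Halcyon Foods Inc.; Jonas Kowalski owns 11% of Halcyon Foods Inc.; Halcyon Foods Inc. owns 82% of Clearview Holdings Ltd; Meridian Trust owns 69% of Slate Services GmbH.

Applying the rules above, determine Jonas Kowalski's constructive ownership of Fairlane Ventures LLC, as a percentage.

By parent–child attribution (R2), Jonas Kowalski is treated as also owning Leah Kowalski's interest in Halcyon Foods Inc, giving 11% + 46% = 57%.
Chain via Halcyon Foods Inc. → Meridian Trust → Slate Services GmbH (R1): 57% × 25% × 69% × 53% = 5.211225% of Fairlane Ventures LLC.

5.211225%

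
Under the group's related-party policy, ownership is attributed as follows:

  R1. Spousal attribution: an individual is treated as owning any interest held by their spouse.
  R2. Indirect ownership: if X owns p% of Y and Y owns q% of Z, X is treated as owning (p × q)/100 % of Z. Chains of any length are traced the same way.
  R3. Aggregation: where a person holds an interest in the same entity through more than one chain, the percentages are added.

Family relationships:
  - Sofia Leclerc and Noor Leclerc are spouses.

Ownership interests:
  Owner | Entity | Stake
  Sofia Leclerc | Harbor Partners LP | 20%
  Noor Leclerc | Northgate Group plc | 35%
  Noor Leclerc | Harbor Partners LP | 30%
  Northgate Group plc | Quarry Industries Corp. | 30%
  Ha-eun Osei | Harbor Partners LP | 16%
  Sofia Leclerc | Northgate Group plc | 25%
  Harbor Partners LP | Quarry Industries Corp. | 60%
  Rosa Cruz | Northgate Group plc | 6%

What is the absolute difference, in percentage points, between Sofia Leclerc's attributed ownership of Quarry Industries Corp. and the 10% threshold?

38

By spousal attribution (R1), Sofia Leclerc is treated as also owning Noor Leclerc's interest in Harbor Partners LP, giving 20% + 30% = 50%.
By spousal attribution (R1), Sofia Leclerc is treated as also owning Noor Leclerc's interest in Northgate Group plc, giving 25% + 35% = 60%.
Chain via Harbor Partners LP (R2): 50% × 60% = 30% of Quarry Industries Corp.
Chain via Northgate Group plc (R2): 60% × 30% = 18% of Quarry Industries Corp.
Aggregating (R3): 30% + 18% = 48%.
48% exceeds the 10% threshold by 38 percentage points.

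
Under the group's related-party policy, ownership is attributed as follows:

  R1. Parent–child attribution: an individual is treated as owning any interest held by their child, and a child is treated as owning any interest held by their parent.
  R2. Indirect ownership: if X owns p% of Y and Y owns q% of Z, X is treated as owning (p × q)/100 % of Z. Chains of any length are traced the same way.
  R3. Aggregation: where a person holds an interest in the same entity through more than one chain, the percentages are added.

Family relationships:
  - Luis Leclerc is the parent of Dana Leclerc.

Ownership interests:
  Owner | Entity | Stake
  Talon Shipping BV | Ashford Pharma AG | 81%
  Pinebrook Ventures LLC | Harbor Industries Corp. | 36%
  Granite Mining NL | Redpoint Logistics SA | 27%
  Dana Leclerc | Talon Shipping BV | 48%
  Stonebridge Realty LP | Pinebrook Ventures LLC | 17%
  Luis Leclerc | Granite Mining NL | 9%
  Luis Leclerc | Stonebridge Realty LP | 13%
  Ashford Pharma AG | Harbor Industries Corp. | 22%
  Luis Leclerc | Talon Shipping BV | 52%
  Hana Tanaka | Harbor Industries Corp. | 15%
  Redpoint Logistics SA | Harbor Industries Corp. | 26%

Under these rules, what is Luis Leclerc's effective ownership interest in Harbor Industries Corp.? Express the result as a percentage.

19.2474%

By parent–child attribution (R1), Luis Leclerc is treated as also owning Dana Leclerc's interest in Talon Shipping BV, giving 52% + 48% = 100%.
Chain via Granite Mining NL → Redpoint Logistics SA (R2): 9% × 27% × 26% = 0.6318% of Harbor Industries Corp.
Chain via Stonebridge Realty LP → Pinebrook Ventures LLC (R2): 13% × 17% × 36% = 0.7956% of Harbor Industries Corp.
Chain via Talon Shipping BV → Ashford Pharma AG (R2): 100% × 81% × 22% = 17.82% of Harbor Industries Corp.
Aggregating (R3): 0.6318% + 0.7956% + 17.82% = 19.2474%.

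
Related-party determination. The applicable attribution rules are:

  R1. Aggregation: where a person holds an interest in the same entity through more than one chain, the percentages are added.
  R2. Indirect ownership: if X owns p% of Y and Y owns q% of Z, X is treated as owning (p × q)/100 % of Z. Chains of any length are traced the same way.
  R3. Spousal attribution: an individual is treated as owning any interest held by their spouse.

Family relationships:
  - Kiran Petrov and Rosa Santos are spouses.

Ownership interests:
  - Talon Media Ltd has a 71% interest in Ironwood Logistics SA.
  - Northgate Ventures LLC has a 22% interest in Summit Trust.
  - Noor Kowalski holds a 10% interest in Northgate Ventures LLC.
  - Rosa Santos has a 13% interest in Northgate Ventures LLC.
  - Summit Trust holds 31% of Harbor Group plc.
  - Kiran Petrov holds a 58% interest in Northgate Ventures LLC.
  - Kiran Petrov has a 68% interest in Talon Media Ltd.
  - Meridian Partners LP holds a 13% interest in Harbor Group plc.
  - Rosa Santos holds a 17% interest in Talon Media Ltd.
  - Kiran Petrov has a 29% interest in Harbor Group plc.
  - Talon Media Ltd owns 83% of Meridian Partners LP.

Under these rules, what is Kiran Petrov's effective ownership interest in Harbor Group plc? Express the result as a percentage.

43.0137%

By spousal attribution (R3), Kiran Petrov is treated as also owning Rosa Santos's interest in Talon Media Ltd, giving 68% + 17% = 85%.
By spousal attribution (R3), Kiran Petrov is treated as also owning Rosa Santos's interest in Northgate Ventures LLC, giving 58% + 13% = 71%.
Chain via Talon Media Ltd → Meridian Partners LP (R2): 85% × 83% × 13% = 9.1715% of Harbor Group plc.
Chain via Northgate Ventures LLC → Summit Trust (R2): 71% × 22% × 31% = 4.8422% of Harbor Group plc.
Direct interest in Harbor Group plc: 29%.
Aggregating (R1): 9.1715% + 4.8422% + 29% = 43.0137%.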